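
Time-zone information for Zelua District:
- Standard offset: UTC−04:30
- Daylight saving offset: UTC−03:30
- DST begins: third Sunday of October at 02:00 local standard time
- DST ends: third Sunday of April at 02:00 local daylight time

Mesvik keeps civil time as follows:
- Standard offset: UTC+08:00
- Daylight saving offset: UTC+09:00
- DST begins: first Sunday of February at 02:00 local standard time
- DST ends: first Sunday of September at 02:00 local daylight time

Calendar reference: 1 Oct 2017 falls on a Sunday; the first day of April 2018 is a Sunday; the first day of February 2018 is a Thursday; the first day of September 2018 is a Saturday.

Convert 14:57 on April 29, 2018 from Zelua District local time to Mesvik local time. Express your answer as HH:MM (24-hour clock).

1 October 2017 is a Sunday, so the first Sunday is October 1 and the third is October 15.
1 April 2018 is a Sunday, so the first Sunday is April 1 and the third is April 15.
April 29, 2018 is outside the daylight-saving period (15 October 2017 – 15 April 2018), so Zelua District is on standard time, UTC−04:30.
14:57 Zelua District + 4h30m = 19:27 UTC.
1 February 2018 is a Thursday, so the first Sunday is February 4.
1 September 2018 is a Saturday, so the first Sunday is September 2.
At the standard offset (UTC+08:00), 19:27 UTC + 8h = 03:27 Mesvik standard time (rolling into the next day, 30 April 2018).
Daylight saving runs 4 February – 2 September; the standard-time date in Mesvik, April 30, 2018, is inside that window, so Mesvik is at UTC+09:00.
19:27 UTC + 9h = 04:27 Mesvik (rolling into the next day, 30 April 2018).

04:27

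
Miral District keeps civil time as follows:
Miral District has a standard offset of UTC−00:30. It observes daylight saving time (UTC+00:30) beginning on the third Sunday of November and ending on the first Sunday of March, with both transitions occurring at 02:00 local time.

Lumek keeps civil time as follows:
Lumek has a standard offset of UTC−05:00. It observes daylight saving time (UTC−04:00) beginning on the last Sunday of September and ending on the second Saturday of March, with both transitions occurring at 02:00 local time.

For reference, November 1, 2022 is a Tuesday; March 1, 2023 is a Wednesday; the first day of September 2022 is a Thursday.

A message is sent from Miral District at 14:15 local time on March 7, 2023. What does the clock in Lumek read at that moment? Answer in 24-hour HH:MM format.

10:45

1 November 2022 is a Tuesday, so the first Sunday is November 6 and the third is November 20.
1 March 2023 is a Wednesday, so the first Sunday is March 5.
March 7, 2023 is outside the daylight-saving period (20 November 2022 – 5 March 2023), so Miral District is on standard time, UTC−00:30.
14:15 Miral District + 0h30m = 14:45 UTC.
1 September 2022 is a Thursday, so Sundays fall on 4, 11, 18, 25; the last is September 25.
1 March 2023 is a Wednesday, so the first Saturday is March 4 and the second is March 11.
At the standard offset (UTC−05:00), 14:45 UTC − 5h = 09:45 Lumek standard time.
The standard-time date in Lumek, March 7, 2023, falls between 25 September 2022 and 11 March 2023, so daylight saving is in effect and Lumek is at UTC−04:00.
14:45 UTC − 4h = 10:45 Lumek.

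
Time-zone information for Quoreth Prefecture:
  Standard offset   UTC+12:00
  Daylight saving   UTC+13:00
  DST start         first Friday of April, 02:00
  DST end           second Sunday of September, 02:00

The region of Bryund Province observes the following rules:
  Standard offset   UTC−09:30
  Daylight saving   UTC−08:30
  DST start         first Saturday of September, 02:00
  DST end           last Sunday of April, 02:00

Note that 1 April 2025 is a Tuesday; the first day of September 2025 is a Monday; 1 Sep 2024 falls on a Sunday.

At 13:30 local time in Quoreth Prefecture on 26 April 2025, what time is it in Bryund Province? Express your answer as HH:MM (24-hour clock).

16:00

1 April 2025 is a Tuesday, so the first Friday is April 4.
1 September 2025 is a Monday, so the first Sunday is September 7 and the second is September 14.
26 April 2025 lies within the daylight-saving period (4 April – 14 September), so Quoreth Prefecture is on daylight time, UTC+13:00.
13:30 Quoreth Prefecture − 13h = 00:30 UTC.
1 September 2024 is a Sunday, so the first Saturday is September 7.
1 April 2025 is a Tuesday, so Sundays fall on 6, 13, 20, 27; the last is April 27.
At the standard offset (UTC−09:30), 00:30 UTC − 9h30m = 15:00 Bryund Province standard time (rolling into the previous day, 25 April 2025).
The standard-time date in Bryund Province, 25 April 2025, falls between 7 September 2024 and 27 April 2025, so daylight saving is in effect and Bryund Province is at UTC−08:30.
00:30 UTC − 8h30m = 16:00 Bryund Province (rolling into the previous day, 25 April 2025).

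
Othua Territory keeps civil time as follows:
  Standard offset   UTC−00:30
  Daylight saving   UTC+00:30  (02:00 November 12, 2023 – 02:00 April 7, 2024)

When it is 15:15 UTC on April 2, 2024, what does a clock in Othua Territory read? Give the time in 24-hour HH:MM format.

At the standard offset (UTC−00:30), 15:15 UTC − 0h30m = 14:45 Othua Territory standard time.
Daylight saving runs 12 November 2023 – 7 April 2024; the standard-time date in Othua Territory, April 2, 2024, is inside that window, so Othua Territory is at UTC+00:30.
15:15 UTC + 0h30m = 15:45 local.

15:45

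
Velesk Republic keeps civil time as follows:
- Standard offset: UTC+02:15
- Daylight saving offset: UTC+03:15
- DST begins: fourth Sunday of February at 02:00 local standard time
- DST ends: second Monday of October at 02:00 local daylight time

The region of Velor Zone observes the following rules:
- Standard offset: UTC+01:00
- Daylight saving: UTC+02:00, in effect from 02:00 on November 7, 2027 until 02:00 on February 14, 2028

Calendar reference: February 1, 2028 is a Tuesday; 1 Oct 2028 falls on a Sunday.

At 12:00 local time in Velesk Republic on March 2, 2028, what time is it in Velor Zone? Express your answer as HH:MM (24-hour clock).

1 February 2028 is a Tuesday, so the first Sunday is February 6 and the fourth is February 27.
1 October 2028 is a Sunday, so the first Monday is October 2 and the second is October 9.
March 2, 2028 falls between 27 February and 9 October, so daylight saving is in effect and Velesk Republic is at UTC+03:15.
12:00 Velesk Republic − 3h15m = 08:45 UTC.
At the standard offset (UTC+01:00), 08:45 UTC + 1h = 09:45 Velor Zone standard time.
Daylight saving runs 7 November 2027 – 14 February 2028; the standard-time date in Velor Zone, March 2, 2028, is outside that window, so Velor Zone is on standard time at UTC+01:00.
08:45 UTC + 1h = 09:45 Velor Zone.

09:45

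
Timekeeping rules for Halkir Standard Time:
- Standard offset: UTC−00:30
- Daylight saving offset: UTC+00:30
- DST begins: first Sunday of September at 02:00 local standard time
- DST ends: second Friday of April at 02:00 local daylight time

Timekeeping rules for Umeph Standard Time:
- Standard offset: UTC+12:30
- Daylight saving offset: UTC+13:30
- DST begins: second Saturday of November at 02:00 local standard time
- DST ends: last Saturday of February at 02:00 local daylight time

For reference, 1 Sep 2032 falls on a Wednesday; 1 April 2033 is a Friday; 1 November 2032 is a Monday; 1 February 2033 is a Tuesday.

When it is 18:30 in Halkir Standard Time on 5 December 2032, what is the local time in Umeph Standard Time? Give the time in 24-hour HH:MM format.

07:30

1 September 2032 is a Wednesday, so the first Sunday is September 5.
1 April 2033 is a Friday, so the first Friday is April 1 and the second is April 8.
Daylight saving runs 5 September 2032 – 8 April 2033; 5 December 2032 is inside that window, so Halkir Standard Time is at UTC+00:30.
18:30 Halkir Standard Time − 0h30m = 18:00 UTC.
1 November 2032 is a Monday, so the first Saturday is November 6 and the second is November 13.
1 February 2033 is a Tuesday, so Saturdays fall on 5, 12, 19, 26; the last is February 26.
At the standard offset (UTC+12:30), 18:00 UTC + 12h30m = 06:30 Umeph Standard Time standard time (rolling into the next day, 6 December 2032).
Daylight saving runs 13 November 2032 – 26 February 2033; the standard-time date in Umeph Standard Time, 6 December 2032, is inside that window, so Umeph Standard Time is at UTC+13:30.
18:00 UTC + 13h30m = 07:30 Umeph Standard Time (rolling into the next day, 6 December 2032).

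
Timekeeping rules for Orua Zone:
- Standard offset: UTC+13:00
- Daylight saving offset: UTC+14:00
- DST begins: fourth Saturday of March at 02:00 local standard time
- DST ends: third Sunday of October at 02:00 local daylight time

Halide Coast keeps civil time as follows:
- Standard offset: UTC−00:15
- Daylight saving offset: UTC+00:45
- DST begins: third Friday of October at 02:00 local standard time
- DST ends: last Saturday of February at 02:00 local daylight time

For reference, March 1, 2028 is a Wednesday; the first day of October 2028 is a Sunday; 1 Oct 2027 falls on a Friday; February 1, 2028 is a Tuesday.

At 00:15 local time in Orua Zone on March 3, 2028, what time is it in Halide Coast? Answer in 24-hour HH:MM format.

1 March 2028 is a Wednesday, so the first Saturday is March 4 and the fourth is March 25.
1 October 2028 is a Sunday, so the first Sunday is October 1 and the third is October 15.
March 3, 2028 does not fall between 25 March and 15 October, so daylight saving is not in effect and Orua Zone is at UTC+13:00.
00:15 Orua Zone − 13h = 11:15 UTC (rolling into the previous day, 2 March 2028).
1 October 2027 is a Friday, so the first Friday is October 1 and the third is October 15.
1 February 2028 is a Tuesday, so Saturdays fall on 5, 12, 19, 26; the last is February 26.
At the standard offset (UTC−00:15), 11:15 UTC − 0h15m = 11:00 Halide Coast standard time.
Daylight saving runs 15 October 2027 – 26 February 2028; the standard-time date in Halide Coast, March 2, 2028, is outside that window, so Halide Coast is on standard time at UTC−00:15.
11:15 UTC − 0h15m = 11:00 Halide Coast.

11:00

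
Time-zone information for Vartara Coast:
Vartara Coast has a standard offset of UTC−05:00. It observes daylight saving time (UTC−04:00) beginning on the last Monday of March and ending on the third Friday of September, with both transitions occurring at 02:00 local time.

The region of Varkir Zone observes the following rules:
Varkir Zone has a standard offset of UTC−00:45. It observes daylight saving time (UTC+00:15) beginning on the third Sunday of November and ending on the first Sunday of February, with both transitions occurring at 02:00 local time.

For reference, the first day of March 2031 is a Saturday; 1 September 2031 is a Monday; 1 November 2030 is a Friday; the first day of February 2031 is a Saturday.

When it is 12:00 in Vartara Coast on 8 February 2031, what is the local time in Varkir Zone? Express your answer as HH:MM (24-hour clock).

16:15

1 March 2031 is a Saturday, so Mondays fall on 3, 10, 17, 24, 31; the last is March 31.
1 September 2031 is a Monday, so the first Friday is September 5 and the third is September 19.
8 February 2031 is outside the daylight-saving period (31 March – 19 September), so Vartara Coast is on standard time, UTC−05:00.
12:00 Vartara Coast + 5h = 17:00 UTC.
1 November 2030 is a Friday, so the first Sunday is November 3 and the third is November 17.
1 February 2031 is a Saturday, so the first Sunday is February 2.
At the standard offset (UTC−00:45), 17:00 UTC − 0h45m = 16:15 Varkir Zone standard time.
Daylight saving runs 17 November 2030 – 2 February 2031; the standard-time date in Varkir Zone, 8 February 2031, is outside that window, so Varkir Zone is on standard time at UTC−00:45.
17:00 UTC − 0h45m = 16:15 Varkir Zone.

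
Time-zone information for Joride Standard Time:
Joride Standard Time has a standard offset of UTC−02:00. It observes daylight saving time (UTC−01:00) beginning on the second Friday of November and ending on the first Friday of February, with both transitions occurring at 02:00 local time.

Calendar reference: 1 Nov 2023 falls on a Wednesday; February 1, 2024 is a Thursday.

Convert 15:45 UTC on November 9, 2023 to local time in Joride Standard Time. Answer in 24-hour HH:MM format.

1 November 2023 is a Wednesday, so the first Friday is November 3 and the second is November 10.
1 February 2024 is a Thursday, so the first Friday is February 2.
At the standard offset (UTC−02:00), 15:45 UTC − 2h = 13:45 Joride Standard Time standard time.
Daylight saving runs 10 November 2023 – 2 February 2024; the standard-time date in Joride Standard Time, November 9, 2023, is outside that window, so Joride Standard Time is on standard time at UTC−02:00.
15:45 UTC − 2h = 13:45 local.

13:45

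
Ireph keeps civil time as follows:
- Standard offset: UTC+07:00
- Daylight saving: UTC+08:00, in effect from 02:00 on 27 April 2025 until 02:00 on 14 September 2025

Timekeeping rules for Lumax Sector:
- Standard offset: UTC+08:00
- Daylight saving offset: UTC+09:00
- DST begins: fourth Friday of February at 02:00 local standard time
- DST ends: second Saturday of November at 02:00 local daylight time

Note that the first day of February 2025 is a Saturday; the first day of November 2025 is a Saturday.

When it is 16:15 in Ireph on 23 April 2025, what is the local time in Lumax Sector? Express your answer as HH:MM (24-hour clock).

Daylight saving runs 27 April – 14 September; 23 April 2025 is outside that window, so Ireph is on standard time at UTC+07:00.
16:15 Ireph − 7h = 09:15 UTC.
1 February 2025 is a Saturday, so the first Friday is February 7 and the fourth is February 28.
1 November 2025 is a Saturday, so the first Saturday is November 1 and the second is November 8.
At the standard offset (UTC+08:00), 09:15 UTC + 8h = 17:15 Lumax Sector standard time.
The standard-time date in Lumax Sector, 23 April 2025, falls between 28 February and 8 November, so daylight saving is in effect and Lumax Sector is at UTC+09:00.
09:15 UTC + 9h = 18:15 Lumax Sector.

18:15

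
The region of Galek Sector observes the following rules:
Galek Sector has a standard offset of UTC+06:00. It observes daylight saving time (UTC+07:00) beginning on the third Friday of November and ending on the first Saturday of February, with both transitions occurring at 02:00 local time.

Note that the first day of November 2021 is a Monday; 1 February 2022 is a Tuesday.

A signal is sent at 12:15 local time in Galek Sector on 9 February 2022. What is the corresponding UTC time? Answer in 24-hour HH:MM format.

1 November 2021 is a Monday, so the first Friday is November 5 and the third is November 19.
1 February 2022 is a Tuesday, so the first Saturday is February 5.
9 February 2022 is outside the daylight-saving period (19 November 2021 – 5 February 2022), so Galek Sector is on standard time, UTC+06:00.
12:15 local − 6h = 06:15 UTC.

06:15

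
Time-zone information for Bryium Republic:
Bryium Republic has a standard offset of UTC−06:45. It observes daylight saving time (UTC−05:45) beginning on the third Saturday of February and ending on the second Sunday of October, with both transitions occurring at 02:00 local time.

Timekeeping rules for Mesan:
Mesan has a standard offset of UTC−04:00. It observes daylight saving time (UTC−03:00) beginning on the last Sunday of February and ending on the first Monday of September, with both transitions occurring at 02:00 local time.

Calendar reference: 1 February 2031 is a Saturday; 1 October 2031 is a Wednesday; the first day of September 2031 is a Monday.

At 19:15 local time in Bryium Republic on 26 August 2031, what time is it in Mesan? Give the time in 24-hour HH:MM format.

22:00

1 February 2031 is a Saturday, so the first Saturday is February 1 and the third is February 15.
1 October 2031 is a Wednesday, so the first Sunday is October 5 and the second is October 12.
26 August 2031 lies within the daylight-saving period (15 February – 12 October), so Bryium Republic is on daylight time, UTC−05:45.
19:15 Bryium Republic + 5h45m = 01:00 UTC (rolling into the next day, 27 August 2031).
1 February 2031 is a Saturday, so Sundays fall on 2, 9, 16, 23; the last is February 23.
1 September 2031 is a Monday, so the first Monday is September 1.
At the standard offset (UTC−04:00), 01:00 UTC − 4h = 21:00 Mesan standard time (rolling into the previous day, 26 August 2031).
Daylight saving runs 23 February – 1 September; the standard-time date in Mesan, 26 August 2031, is inside that window, so Mesan is at UTC−03:00.
01:00 UTC − 3h = 22:00 Mesan (rolling into the previous day, 26 August 2031).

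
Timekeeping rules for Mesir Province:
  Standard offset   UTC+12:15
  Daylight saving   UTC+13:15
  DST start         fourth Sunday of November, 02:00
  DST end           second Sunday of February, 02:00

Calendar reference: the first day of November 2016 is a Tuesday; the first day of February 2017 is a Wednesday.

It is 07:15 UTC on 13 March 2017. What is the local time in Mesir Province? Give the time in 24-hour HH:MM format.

19:30

1 November 2016 is a Tuesday, so the first Sunday is November 6 and the fourth is November 27.
1 February 2017 is a Wednesday, so the first Sunday is February 5 and the second is February 12.
At the standard offset (UTC+12:15), 07:15 UTC + 12h15m = 19:30 Mesir Province standard time.
Daylight saving runs 27 November 2016 – 12 February 2017; the standard-time date in Mesir Province, 13 March 2017, is outside that window, so Mesir Province is on standard time at UTC+12:15.
07:15 UTC + 12h15m = 19:30 local.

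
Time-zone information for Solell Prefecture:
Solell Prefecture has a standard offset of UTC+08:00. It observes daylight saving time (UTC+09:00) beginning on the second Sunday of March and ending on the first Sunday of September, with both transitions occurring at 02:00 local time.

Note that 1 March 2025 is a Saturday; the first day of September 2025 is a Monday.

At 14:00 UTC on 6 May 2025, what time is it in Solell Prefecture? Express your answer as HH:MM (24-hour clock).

23:00

1 March 2025 is a Saturday, so the first Sunday is March 2 and the second is March 9.
1 September 2025 is a Monday, so the first Sunday is September 7.
At the standard offset (UTC+08:00), 14:00 UTC + 8h = 22:00 Solell Prefecture standard time.
The standard-time date in Solell Prefecture, 6 May 2025, lies within the daylight-saving period (9 March – 7 September), so Solell Prefecture is on daylight time, UTC+09:00.
14:00 UTC + 9h = 23:00 local.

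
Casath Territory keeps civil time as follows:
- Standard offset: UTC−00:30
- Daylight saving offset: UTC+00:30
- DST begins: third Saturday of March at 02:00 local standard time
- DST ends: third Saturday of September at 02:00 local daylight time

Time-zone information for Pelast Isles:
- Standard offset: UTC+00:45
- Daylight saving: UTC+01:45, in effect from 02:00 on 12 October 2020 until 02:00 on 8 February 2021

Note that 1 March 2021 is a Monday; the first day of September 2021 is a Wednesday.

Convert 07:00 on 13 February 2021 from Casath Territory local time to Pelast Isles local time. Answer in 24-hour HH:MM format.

08:15

1 March 2021 is a Monday, so the first Saturday is March 6 and the third is March 20.
1 September 2021 is a Wednesday, so the first Saturday is September 4 and the third is September 18.
Daylight saving runs 20 March – 18 September; 13 February 2021 is outside that window, so Casath Territory is on standard time at UTC−00:30.
07:00 Casath Territory + 0h30m = 07:30 UTC.
At the standard offset (UTC+00:45), 07:30 UTC + 0h45m = 08:15 Pelast Isles standard time.
Daylight saving runs 12 October 2020 – 8 February 2021; the standard-time date in Pelast Isles, 13 February 2021, is outside that window, so Pelast Isles is on standard time at UTC+00:45.
07:30 UTC + 0h45m = 08:15 Pelast Isles.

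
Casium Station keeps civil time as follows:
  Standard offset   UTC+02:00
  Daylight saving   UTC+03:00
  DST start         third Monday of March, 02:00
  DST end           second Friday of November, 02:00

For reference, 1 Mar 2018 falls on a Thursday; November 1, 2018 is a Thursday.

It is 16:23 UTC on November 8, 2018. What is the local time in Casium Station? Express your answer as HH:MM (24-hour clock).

19:23

1 March 2018 is a Thursday, so the first Monday is March 5 and the third is March 19.
1 November 2018 is a Thursday, so the first Friday is November 2 and the second is November 9.
At the standard offset (UTC+02:00), 16:23 UTC + 2h = 18:23 Casium Station standard time.
The standard-time date in Casium Station, November 8, 2018, falls between 19 March and 9 November, so daylight saving is in effect and Casium Station is at UTC+03:00.
16:23 UTC + 3h = 19:23 local.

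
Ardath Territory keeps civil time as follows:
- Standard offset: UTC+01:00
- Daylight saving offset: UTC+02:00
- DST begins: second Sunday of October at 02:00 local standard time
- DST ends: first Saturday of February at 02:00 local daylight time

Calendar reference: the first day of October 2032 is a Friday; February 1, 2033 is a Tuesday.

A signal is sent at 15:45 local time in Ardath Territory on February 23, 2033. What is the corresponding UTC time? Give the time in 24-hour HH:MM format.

1 October 2032 is a Friday, so the first Sunday is October 3 and the second is October 10.
1 February 2033 is a Tuesday, so the first Saturday is February 5.
Daylight saving runs 10 October 2032 – 5 February 2033; February 23, 2033 is outside that window, so Ardath Territory is on standard time at UTC+01:00.
15:45 local − 1h = 14:45 UTC.

14:45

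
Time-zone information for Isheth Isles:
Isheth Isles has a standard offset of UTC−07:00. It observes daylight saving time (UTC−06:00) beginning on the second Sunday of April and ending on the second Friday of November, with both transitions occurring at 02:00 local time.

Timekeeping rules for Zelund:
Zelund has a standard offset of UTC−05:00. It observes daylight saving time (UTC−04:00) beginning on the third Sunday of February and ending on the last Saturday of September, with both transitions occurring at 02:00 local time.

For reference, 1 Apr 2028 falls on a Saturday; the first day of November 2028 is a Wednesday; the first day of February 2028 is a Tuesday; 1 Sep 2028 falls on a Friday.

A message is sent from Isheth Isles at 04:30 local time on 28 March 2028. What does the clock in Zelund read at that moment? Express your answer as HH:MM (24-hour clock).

07:30

1 April 2028 is a Saturday, so the first Sunday is April 2 and the second is April 9.
1 November 2028 is a Wednesday, so the first Friday is November 3 and the second is November 10.
28 March 2028 does not fall between 9 April and 10 November, so daylight saving is not in effect and Isheth Isles is at UTC−07:00.
04:30 Isheth Isles + 7h = 11:30 UTC.
1 February 2028 is a Tuesday, so the first Sunday is February 6 and the third is February 20.
1 September 2028 is a Friday, so Saturdays fall on 2, 9, 16, 23, 30; the last is September 30.
At the standard offset (UTC−05:00), 11:30 UTC − 5h = 06:30 Zelund standard time.
The standard-time date in Zelund, 28 March 2028, lies within the daylight-saving period (20 February – 30 September), so Zelund is on daylight time, UTC−04:00.
11:30 UTC − 4h = 07:30 Zelund.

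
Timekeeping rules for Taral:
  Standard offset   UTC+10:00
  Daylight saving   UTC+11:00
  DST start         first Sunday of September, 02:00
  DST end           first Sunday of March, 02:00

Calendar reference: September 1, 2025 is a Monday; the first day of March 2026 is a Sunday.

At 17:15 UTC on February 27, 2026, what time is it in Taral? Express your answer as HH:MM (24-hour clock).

04:15

1 September 2025 is a Monday, so the first Sunday is September 7.
1 March 2026 is a Sunday, so the first Sunday is March 1.
At the standard offset (UTC+10:00), 17:15 UTC + 10h = 03:15 Taral standard time (rolling into the next day, 28 February 2026).
The standard-time date in Taral, February 28, 2026, falls between 7 September 2025 and 1 March 2026, so daylight saving is in effect and Taral is at UTC+11:00.
17:15 UTC + 11h = 04:15 local (rolling into the next day, 28 February 2026).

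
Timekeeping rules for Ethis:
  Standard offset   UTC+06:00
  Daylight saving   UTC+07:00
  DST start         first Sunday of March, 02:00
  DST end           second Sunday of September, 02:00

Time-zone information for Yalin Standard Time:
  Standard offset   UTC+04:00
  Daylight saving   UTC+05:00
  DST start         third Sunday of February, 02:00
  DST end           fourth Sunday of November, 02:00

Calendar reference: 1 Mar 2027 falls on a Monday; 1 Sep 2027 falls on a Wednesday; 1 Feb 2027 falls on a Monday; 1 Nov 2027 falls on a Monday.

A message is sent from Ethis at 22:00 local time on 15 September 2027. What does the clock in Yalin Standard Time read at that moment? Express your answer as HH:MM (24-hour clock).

1 March 2027 is a Monday, so the first Sunday is March 7.
1 September 2027 is a Wednesday, so the first Sunday is September 5 and the second is September 12.
15 September 2027 is outside the daylight-saving period (7 March – 12 September), so Ethis is on standard time, UTC+06:00.
22:00 Ethis − 6h = 16:00 UTC.
1 February 2027 is a Monday, so the first Sunday is February 7 and the third is February 21.
1 November 2027 is a Monday, so the first Sunday is November 7 and the fourth is November 28.
At the standard offset (UTC+04:00), 16:00 UTC + 4h = 20:00 Yalin Standard Time standard time.
Daylight saving runs 21 February – 28 November; the standard-time date in Yalin Standard Time, 15 September 2027, is inside that window, so Yalin Standard Time is at UTC+05:00.
16:00 UTC + 5h = 21:00 Yalin Standard Time.

21:00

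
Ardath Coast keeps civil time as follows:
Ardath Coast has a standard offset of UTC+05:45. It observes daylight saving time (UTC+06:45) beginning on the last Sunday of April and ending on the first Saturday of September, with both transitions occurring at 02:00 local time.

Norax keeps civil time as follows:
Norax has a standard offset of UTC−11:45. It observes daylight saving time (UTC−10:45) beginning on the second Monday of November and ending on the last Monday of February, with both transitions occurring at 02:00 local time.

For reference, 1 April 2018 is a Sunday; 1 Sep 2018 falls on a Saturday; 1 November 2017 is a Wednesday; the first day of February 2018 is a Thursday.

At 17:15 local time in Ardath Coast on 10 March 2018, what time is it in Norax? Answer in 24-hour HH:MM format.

1 April 2018 is a Sunday, so Sundays fall on 1, 8, 15, 22, 29; the last is April 29.
1 September 2018 is a Saturday, so the first Saturday is September 1.
Daylight saving runs 29 April – 1 September; 10 March 2018 is outside that window, so Ardath Coast is on standard time at UTC+05:45.
17:15 Ardath Coast − 5h45m = 11:30 UTC.
1 November 2017 is a Wednesday, so the first Monday is November 6 and the second is November 13.
1 February 2018 is a Thursday, so Mondays fall on 5, 12, 19, 26; the last is February 26.
At the standard offset (UTC−11:45), 11:30 UTC − 11h45m = 23:45 Norax standard time (rolling into the previous day, 9 March 2018).
Daylight saving runs 13 November 2017 – 26 February 2018; the standard-time date in Norax, 9 March 2018, is outside that window, so Norax is on standard time at UTC−11:45.
11:30 UTC − 11h45m = 23:45 Norax (rolling into the previous day, 9 March 2018).

23:45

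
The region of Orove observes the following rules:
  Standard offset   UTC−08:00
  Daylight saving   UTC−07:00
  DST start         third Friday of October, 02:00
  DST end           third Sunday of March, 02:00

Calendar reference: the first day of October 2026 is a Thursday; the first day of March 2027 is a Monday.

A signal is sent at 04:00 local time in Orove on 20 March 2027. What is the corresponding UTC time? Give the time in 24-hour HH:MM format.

11:00

1 October 2026 is a Thursday, so the first Friday is October 2 and the third is October 16.
1 March 2027 is a Monday, so the first Sunday is March 7 and the third is March 21.
20 March 2027 lies within the daylight-saving period (16 October 2026 – 21 March 2027), so Orove is on daylight time, UTC−07:00.
04:00 local + 7h = 11:00 UTC.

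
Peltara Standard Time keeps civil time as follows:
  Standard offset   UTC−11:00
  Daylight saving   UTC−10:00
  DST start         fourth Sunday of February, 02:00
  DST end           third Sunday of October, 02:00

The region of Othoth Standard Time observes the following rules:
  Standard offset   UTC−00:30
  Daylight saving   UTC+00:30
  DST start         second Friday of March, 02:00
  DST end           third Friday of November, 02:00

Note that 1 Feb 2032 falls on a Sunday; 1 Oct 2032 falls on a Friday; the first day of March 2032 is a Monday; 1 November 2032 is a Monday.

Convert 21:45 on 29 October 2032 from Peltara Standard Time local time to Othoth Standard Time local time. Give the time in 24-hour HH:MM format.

09:15

1 February 2032 is a Sunday, so the first Sunday is February 1 and the fourth is February 22.
1 October 2032 is a Friday, so the first Sunday is October 3 and the third is October 17.
29 October 2032 does not fall between 22 February and 17 October, so daylight saving is not in effect and Peltara Standard Time is at UTC−11:00.
21:45 Peltara Standard Time + 11h = 08:45 UTC (rolling into the next day, 30 October 2032).
1 March 2032 is a Monday, so the first Friday is March 5 and the second is March 12.
1 November 2032 is a Monday, so the first Friday is November 5 and the third is November 19.
At the standard offset (UTC−00:30), 08:45 UTC − 0h30m = 08:15 Othoth Standard Time standard time.
Daylight saving runs 12 March – 19 November; the standard-time date in Othoth Standard Time, 30 October 2032, is inside that window, so Othoth Standard Time is at UTC+00:30.
08:45 UTC + 0h30m = 09:15 Othoth Standard Time.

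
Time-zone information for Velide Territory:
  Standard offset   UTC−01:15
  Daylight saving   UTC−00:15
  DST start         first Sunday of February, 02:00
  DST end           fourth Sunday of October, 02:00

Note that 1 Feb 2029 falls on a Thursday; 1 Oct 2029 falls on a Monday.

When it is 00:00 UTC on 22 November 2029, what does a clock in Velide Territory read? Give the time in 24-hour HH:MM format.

22:45

1 February 2029 is a Thursday, so the first Sunday is February 4.
1 October 2029 is a Monday, so the first Sunday is October 7 and the fourth is October 28.
At the standard offset (UTC−01:15), 00:00 UTC − 1h15m = 22:45 Velide Territory standard time (rolling into the previous day, 21 November 2029).
The standard-time date in Velide Territory, 21 November 2029, is outside the daylight-saving period (4 February – 28 October), so Velide Territory is on standard time, UTC−01:15.
00:00 UTC − 1h15m = 22:45 local (rolling into the previous day, 21 November 2029).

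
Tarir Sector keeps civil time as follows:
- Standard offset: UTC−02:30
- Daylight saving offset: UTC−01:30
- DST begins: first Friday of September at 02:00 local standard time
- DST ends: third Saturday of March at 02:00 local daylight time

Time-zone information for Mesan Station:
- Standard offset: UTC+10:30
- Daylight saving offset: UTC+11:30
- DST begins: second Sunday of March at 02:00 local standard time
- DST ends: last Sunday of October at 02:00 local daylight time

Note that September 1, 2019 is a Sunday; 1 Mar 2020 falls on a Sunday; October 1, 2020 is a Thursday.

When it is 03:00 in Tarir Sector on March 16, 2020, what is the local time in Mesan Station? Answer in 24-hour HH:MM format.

1 September 2019 is a Sunday, so the first Friday is September 6.
1 March 2020 is a Sunday, so the first Saturday is March 7 and the third is March 21.
Daylight saving runs 6 September 2019 – 21 March 2020; March 16, 2020 is inside that window, so Tarir Sector is at UTC−01:30.
03:00 Tarir Sector + 1h30m = 04:30 UTC.
1 March 2020 is a Sunday, so the first Sunday is March 1 and the second is March 8.
1 October 2020 is a Thursday, so Sundays fall on 4, 11, 18, 25; the last is October 25.
At the standard offset (UTC+10:30), 04:30 UTC + 10h30m = 15:00 Mesan Station standard time.
Daylight saving runs 8 March – 25 October; the standard-time date in Mesan Station, March 16, 2020, is inside that window, so Mesan Station is at UTC+11:30.
04:30 UTC + 11h30m = 16:00 Mesan Station.

16:00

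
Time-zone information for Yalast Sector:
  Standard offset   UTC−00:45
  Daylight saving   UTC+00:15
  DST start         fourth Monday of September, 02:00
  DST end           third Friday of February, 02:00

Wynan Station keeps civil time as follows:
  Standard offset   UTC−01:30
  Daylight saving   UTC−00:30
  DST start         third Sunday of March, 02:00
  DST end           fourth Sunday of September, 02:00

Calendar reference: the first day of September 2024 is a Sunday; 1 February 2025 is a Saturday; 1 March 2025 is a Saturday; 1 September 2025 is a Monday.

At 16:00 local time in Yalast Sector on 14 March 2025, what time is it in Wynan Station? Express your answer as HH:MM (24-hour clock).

1 September 2024 is a Sunday, so the first Monday is September 2 and the fourth is September 23.
1 February 2025 is a Saturday, so the first Friday is February 7 and the third is February 21.
14 March 2025 does not fall between 23 September 2024 and 21 February 2025, so daylight saving is not in effect and Yalast Sector is at UTC−00:45.
16:00 Yalast Sector + 0h45m = 16:45 UTC.
1 March 2025 is a Saturday, so the first Sunday is March 2 and the third is March 16.
1 September 2025 is a Monday, so the first Sunday is September 7 and the fourth is September 28.
At the standard offset (UTC−01:30), 16:45 UTC − 1h30m = 15:15 Wynan Station standard time.
The standard-time date in Wynan Station, 14 March 2025, is outside the daylight-saving period (16 March – 28 September), so Wynan Station is on standard time, UTC−01:30.
16:45 UTC − 1h30m = 15:15 Wynan Station.

15:15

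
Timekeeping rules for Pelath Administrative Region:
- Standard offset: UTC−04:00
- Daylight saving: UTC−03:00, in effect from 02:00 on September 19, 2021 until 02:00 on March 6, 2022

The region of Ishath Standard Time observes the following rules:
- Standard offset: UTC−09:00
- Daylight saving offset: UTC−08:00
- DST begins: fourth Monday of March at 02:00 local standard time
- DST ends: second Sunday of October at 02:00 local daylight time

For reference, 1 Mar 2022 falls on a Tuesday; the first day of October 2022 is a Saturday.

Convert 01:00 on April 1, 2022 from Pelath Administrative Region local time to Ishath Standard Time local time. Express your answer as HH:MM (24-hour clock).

21:00

April 1, 2022 is outside the daylight-saving period (19 September 2021 – 6 March 2022), so Pelath Administrative Region is on standard time, UTC−04:00.
01:00 Pelath Administrative Region + 4h = 05:00 UTC.
1 March 2022 is a Tuesday, so the first Monday is March 7 and the fourth is March 28.
1 October 2022 is a Saturday, so the first Sunday is October 2 and the second is October 9.
At the standard offset (UTC−09:00), 05:00 UTC − 9h = 20:00 Ishath Standard Time standard time (rolling into the previous day, 31 March 2022).
The standard-time date in Ishath Standard Time, March 31, 2022, falls between 28 March and 9 October, so daylight saving is in effect and Ishath Standard Time is at UTC−08:00.
05:00 UTC − 8h = 21:00 Ishath Standard Time (rolling into the previous day, 31 March 2022).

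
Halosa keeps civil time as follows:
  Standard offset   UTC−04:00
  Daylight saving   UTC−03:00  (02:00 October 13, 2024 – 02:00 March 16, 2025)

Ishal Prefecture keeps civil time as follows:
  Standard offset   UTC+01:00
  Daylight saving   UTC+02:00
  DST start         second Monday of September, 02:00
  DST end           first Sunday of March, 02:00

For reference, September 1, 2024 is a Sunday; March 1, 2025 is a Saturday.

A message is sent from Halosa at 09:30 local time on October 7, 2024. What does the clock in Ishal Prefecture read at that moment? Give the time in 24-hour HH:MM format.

October 7, 2024 is outside the daylight-saving period (13 October 2024 – 16 March 2025), so Halosa is on standard time, UTC−04:00.
09:30 Halosa + 4h = 13:30 UTC.
1 September 2024 is a Sunday, so the first Monday is September 2 and the second is September 9.
1 March 2025 is a Saturday, so the first Sunday is March 2.
At the standard offset (UTC+01:00), 13:30 UTC + 1h = 14:30 Ishal Prefecture standard time.
The standard-time date in Ishal Prefecture, October 7, 2024, lies within the daylight-saving period (9 September 2024 – 2 March 2025), so Ishal Prefecture is on daylight time, UTC+02:00.
13:30 UTC + 2h = 15:30 Ishal Prefecture.

15:30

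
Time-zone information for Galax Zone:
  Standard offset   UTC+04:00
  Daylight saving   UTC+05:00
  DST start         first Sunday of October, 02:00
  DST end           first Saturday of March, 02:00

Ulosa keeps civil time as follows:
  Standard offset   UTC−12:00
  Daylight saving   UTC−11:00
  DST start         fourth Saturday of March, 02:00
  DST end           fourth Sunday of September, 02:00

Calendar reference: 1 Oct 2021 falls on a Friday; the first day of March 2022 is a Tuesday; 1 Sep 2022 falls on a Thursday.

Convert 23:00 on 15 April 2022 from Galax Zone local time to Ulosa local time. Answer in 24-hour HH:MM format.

1 October 2021 is a Friday, so the first Sunday is October 3.
1 March 2022 is a Tuesday, so the first Saturday is March 5.
15 April 2022 does not fall between 3 October 2021 and 5 March 2022, so daylight saving is not in effect and Galax Zone is at UTC+04:00.
23:00 Galax Zone − 4h = 19:00 UTC.
1 March 2022 is a Tuesday, so the first Saturday is March 5 and the fourth is March 26.
1 September 2022 is a Thursday, so the first Sunday is September 4 and the fourth is September 25.
At the standard offset (UTC−12:00), 19:00 UTC − 12h = 07:00 Ulosa standard time.
Daylight saving runs 26 March – 25 September; the standard-time date in Ulosa, 15 April 2022, is inside that window, so Ulosa is at UTC−11:00.
19:00 UTC − 11h = 08:00 Ulosa.

08:00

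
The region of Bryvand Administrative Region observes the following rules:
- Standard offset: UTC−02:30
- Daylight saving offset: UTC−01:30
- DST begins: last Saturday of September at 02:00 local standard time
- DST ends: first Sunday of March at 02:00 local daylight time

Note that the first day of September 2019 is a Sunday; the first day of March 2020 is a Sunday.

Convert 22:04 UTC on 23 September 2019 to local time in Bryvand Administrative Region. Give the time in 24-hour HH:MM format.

19:34

1 September 2019 is a Sunday, so Saturdays fall on 7, 14, 21, 28; the last is September 28.
1 March 2020 is a Sunday, so the first Sunday is March 1.
At the standard offset (UTC−02:30), 22:04 UTC − 2h30m = 19:34 Bryvand Administrative Region standard time.
The standard-time date in Bryvand Administrative Region, 23 September 2019, is outside the daylight-saving period (28 September 2019 – 1 March 2020), so Bryvand Administrative Region is on standard time, UTC−02:30.
22:04 UTC − 2h30m = 19:34 local.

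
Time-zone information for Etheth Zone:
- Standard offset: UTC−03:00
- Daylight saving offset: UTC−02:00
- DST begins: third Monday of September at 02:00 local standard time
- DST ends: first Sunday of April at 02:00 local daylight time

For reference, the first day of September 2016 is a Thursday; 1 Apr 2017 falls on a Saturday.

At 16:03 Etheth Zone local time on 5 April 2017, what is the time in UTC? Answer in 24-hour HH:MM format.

19:03

1 September 2016 is a Thursday, so the first Monday is September 5 and the third is September 19.
1 April 2017 is a Saturday, so the first Sunday is April 2.
5 April 2017 does not fall between 19 September 2016 and 2 April 2017, so daylight saving is not in effect and Etheth Zone is at UTC−03:00.
16:03 local + 3h = 19:03 UTC.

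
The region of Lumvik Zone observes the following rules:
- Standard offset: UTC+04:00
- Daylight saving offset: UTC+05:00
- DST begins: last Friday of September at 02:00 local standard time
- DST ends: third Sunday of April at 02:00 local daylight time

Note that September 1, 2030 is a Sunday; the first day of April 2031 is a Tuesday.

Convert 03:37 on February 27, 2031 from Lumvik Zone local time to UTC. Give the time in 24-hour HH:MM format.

22:37

1 September 2030 is a Sunday, so Fridays fall on 6, 13, 20, 27; the last is September 27.
1 April 2031 is a Tuesday, so the first Sunday is April 6 and the third is April 20.
February 27, 2031 falls between 27 September 2030 and 20 April 2031, so daylight saving is in effect and Lumvik Zone is at UTC+05:00.
03:37 local − 5h = 22:37 UTC (rolling into the previous day, 26 February 2031).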